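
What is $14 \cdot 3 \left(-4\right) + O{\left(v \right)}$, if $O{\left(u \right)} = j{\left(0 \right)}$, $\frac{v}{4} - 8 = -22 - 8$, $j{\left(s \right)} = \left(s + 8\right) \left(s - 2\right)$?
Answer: $-184$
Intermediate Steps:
$j{\left(s \right)} = \left(-2 + s\right) \left(8 + s\right)$ ($j{\left(s \right)} = \left(8 + s\right) \left(-2 + s\right) = \left(-2 + s\right) \left(8 + s\right)$)
$v = -88$ ($v = 32 + 4 \left(-22 - 8\right) = 32 + 4 \left(-30\right) = 32 - 120 = -88$)
$O{\left(u \right)} = -16$ ($O{\left(u \right)} = -16 + 0^{2} + 6 \cdot 0 = -16 + 0 + 0 = -16$)
$14 \cdot 3 \left(-4\right) + O{\left(v \right)} = 14 \cdot 3 \left(-4\right) - 16 = 42 \left(-4\right) - 16 = -168 - 16 = -184$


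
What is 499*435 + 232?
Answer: 217297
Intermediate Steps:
499*435 + 232 = 217065 + 232 = 217297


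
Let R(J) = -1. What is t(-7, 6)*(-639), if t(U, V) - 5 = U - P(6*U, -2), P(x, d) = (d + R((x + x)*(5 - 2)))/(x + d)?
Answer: 58149/44 ≈ 1321.6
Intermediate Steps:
P(x, d) = (-1 + d)/(d + x) (P(x, d) = (d - 1)/(x + d) = (-1 + d)/(d + x))
t(U, V) = 5 + U + 3/(-2 + 6*U) (t(U, V) = 5 + (U - (-1 - 2)/(-2 + 6*U)) = 5 + (U - (-3)/(-2 + 6*U)) = 5 + (U + 3/(-2 + 6*U)) = 5 + U + 3/(-2 + 6*U))
t(-7, 6)*(-639) = ((-7 + 6*(-7)² + 28*(-7))/(2*(-1 + 3*(-7))))*(-639) = ((-7 + 6*49 - 196)/(2*(-1 - 21)))*(-639) = ((½)*(-7 + 294 - 196)/(-22))*(-639) = ((½)*(-1/22)*91)*(-639) = -91/44*(-639) = 58149/44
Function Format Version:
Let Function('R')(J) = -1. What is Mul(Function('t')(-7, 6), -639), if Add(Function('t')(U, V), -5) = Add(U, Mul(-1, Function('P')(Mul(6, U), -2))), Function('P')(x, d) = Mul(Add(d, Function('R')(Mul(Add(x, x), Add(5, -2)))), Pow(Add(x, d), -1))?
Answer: Rational(58149, 44) ≈ 1321.6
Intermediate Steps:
Function('P')(x, d) = Mul(Pow(Add(d, x), -1), Add(-1, d)) (Function('P')(x, d) = Mul(Add(d, -1), Pow(Add(x, d), -1)) = Mul(Add(-1, d), Pow(Add(d, x), -1)) = Mul(Pow(Add(d, x), -1), Add(-1, d)))
Function('t')(U, V) = Add(5, U, Mul(3, Pow(Add(-2, Mul(6, U)), -1))) (Function('t')(U, V) = Add(5, Add(U, Mul(-1, Mul(Pow(Add(-2, Mul(6, U)), -1), Add(-1, -2))))) = Add(5, Add(U, Mul(-1, Mul(Pow(Add(-2, Mul(6, U)), -1), -3)))) = Add(5, Add(U, Mul(-1, Mul(-3, Pow(Add(-2, Mul(6, U)), -1))))) = Add(5, Add(U, Mul(3, Pow(Add(-2, Mul(6, U)), -1)))) = Add(5, U, Mul(3, Pow(Add(-2, Mul(6, U)), -1))))
Mul(Function('t')(-7, 6), -639) = Mul(Mul(Rational(1, 2), Pow(Add(-1, Mul(3, -7)), -1), Add(-7, Mul(6, Pow(-7, 2)), Mul(28, -7))), -639) = Mul(Mul(Rational(1, 2), Pow(Add(-1, -21), -1), Add(-7, Mul(6, 49), -196)), -639) = Mul(Mul(Rational(1, 2), Pow(-22, -1), Add(-7, 294, -196)), -639) = Mul(Mul(Rational(1, 2), Rational(-1, 22), 91), -639) = Mul(Rational(-91, 44), -639) = Rational(58149, 44)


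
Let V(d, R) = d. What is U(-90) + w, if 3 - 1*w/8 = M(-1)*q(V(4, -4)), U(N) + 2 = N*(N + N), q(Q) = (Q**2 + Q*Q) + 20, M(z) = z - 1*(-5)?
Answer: 14558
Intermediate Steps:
M(z) = 5 + z (M(z) = z + 5 = 5 + z)
q(Q) = 20 + 2*Q**2 (q(Q) = (Q**2 + Q**2) + 20 = 2*Q**2 + 20 = 20 + 2*Q**2)
U(N) = -2 + 2*N**2 (U(N) = -2 + N*(N + N) = -2 + N*(2*N) = -2 + 2*N**2)
w = -1640 (w = 24 - 8*(5 - 1)*(20 + 2*4**2) = 24 - 32*(20 + 2*16) = 24 - 32*(20 + 32) = 24 - 32*52 = 24 - 8*208 = 24 - 1664 = -1640)
U(-90) + w = (-2 + 2*(-90)**2) - 1640 = (-2 + 2*8100) - 1640 = (-2 + 16200) - 1640 = 16198 - 1640 = 14558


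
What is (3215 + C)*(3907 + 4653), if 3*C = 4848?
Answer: 41353360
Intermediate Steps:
C = 1616 (C = (⅓)*4848 = 1616)
(3215 + C)*(3907 + 4653) = (3215 + 1616)*(3907 + 4653) = 4831*8560 = 41353360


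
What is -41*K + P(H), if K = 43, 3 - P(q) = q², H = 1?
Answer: -1761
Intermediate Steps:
P(q) = 3 - q²
-41*K + P(H) = -41*43 + (3 - 1*1²) = -1763 + (3 - 1*1) = -1763 + (3 - 1) = -1763 + 2 = -1761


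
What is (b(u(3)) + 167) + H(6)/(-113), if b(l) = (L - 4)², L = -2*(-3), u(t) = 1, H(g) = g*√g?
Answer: 171 - 6*√6/113 ≈ 170.87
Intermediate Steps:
H(g) = g^(3/2)
L = 6
b(l) = 4 (b(l) = (6 - 4)² = 2² = 4)
(b(u(3)) + 167) + H(6)/(-113) = (4 + 167) + 6^(3/2)/(-113) = 171 + (6*√6)*(-1/113) = 171 - 6*√6/113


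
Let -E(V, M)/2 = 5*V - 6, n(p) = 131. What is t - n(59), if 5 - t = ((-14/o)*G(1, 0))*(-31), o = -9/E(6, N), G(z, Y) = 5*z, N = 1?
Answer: -35098/3 ≈ -11699.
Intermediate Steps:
E(V, M) = 12 - 10*V (E(V, M) = -2*(5*V - 6) = -2*(-6 + 5*V) = 12 - 10*V)
o = 3/16 (o = -9/(12 - 10*6) = -9/(12 - 60) = -9/(-48) = -9*(-1/48) = 3/16 ≈ 0.18750)
t = -34705/3 (t = 5 - (-14/3/16)*(5*1)*(-31) = 5 - -14*16/3*5*(-31) = 5 - (-224/3*5)*(-31) = 5 - (-1120)*(-31)/3 = 5 - 1*34720/3 = 5 - 34720/3 = -34705/3 ≈ -11568.)
t - n(59) = -34705/3 - 1*131 = -34705/3 - 131 = -35098/3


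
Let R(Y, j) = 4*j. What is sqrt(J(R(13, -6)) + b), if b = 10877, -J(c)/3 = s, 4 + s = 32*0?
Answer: sqrt(10889) ≈ 104.35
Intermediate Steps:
s = -4 (s = -4 + 32*0 = -4 + 0 = -4)
J(c) = 12 (J(c) = -3*(-4) = 12)
sqrt(J(R(13, -6)) + b) = sqrt(12 + 10877) = sqrt(10889)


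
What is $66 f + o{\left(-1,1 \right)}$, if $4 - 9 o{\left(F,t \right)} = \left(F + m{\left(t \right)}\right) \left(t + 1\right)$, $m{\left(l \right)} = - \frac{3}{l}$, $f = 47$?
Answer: $\frac{9310}{3} \approx 3103.3$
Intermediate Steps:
$o{\left(F,t \right)} = \frac{4}{9} - \frac{\left(1 + t\right) \left(F - \frac{3}{t}\right)}{9}$ ($o{\left(F,t \right)} = \frac{4}{9} - \frac{\left(F - \frac{3}{t}\right) \left(t + 1\right)}{9} = \frac{4}{9} - \frac{\left(F - \frac{3}{t}\right) \left(1 + t\right)}{9} = \frac{4}{9} - \frac{\left(1 + t\right) \left(F - \frac{3}{t}\right)}{9}$)
$66 f + o{\left(-1,1 \right)} = 66 \cdot 47 + \frac{3 + 1 \left(7 - -1 - \left(-1\right) 1\right)}{9 \cdot 1} = 3102 + \frac{1}{9} \cdot 1 \left(3 + 1 \left(7 + 1 + 1\right)\right) = 3102 + \frac{1}{9} \cdot 1 \left(3 + 1 \cdot 9\right) = 3102 + \frac{1}{9} \cdot 1 \left(3 + 9\right) = 3102 + \frac{1}{9} \cdot 1 \cdot 12 = 3102 + \frac{4}{3} = \frac{9310}{3}$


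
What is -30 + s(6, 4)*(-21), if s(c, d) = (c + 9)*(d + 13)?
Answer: -5385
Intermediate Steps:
s(c, d) = (9 + c)*(13 + d)
-30 + s(6, 4)*(-21) = -30 + (117 + 9*4 + 13*6 + 6*4)*(-21) = -30 + (117 + 36 + 78 + 24)*(-21) = -30 + 255*(-21) = -30 - 5355 = -5385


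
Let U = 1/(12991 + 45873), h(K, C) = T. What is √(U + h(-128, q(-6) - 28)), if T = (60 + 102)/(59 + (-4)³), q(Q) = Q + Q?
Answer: I*√175414039385/73580 ≈ 5.6921*I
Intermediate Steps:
q(Q) = 2*Q
T = -162/5 (T = 162/(59 - 64) = 162/(-5) = 162*(-⅕) = -162/5 ≈ -32.400)
h(K, C) = -162/5
U = 1/58864 ≈ 1.6988e-5
√(U + h(-128, q(-6) - 28)) = √(1/58864 - 162/5) = √(-9535963/294320) = I*√175414039385/73580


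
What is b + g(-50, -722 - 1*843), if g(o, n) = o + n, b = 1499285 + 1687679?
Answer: 3185349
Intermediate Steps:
b = 3186964
g(o, n) = n + o
b + g(-50, -722 - 1*843) = 3186964 + ((-722 - 1*843) - 50) = 3186964 + ((-722 - 843) - 50) = 3186964 + (-1565 - 50) = 3186964 - 1615 = 3185349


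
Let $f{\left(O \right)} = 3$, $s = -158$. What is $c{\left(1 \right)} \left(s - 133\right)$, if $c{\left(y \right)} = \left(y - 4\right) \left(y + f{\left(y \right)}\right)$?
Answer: $3492$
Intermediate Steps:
$c{\left(y \right)} = \left(-4 + y\right) \left(3 + y\right)$ ($c{\left(y \right)} = \left(y - 4\right) \left(y + 3\right) = \left(-4 + y\right) \left(3 + y\right)$)
$c{\left(1 \right)} \left(s - 133\right) = \left(-12 + 1^{2} - 1\right) \left(-158 - 133\right) = \left(-12 + 1 - 1\right) \left(-291\right) = \left(-12\right) \left(-291\right) = 3492$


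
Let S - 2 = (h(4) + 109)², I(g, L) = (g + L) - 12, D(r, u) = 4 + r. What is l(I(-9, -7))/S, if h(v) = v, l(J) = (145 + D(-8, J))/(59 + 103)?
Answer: 47/689634 ≈ 6.8152e-5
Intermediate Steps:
I(g, L) = -12 + L + g (I(g, L) = (L + g) - 12 = -12 + L + g)
l(J) = 47/54 (l(J) = (145 + (4 - 8))/(59 + 103) = (145 - 4)/162 = 141*(1/162) = 47/54)
S = 12771 (S = 2 + (4 + 109)² = 2 + 113² = 2 + 12769 = 12771)
l(I(-9, -7))/S = (47/54)/12771 = (47/54)*(1/12771) = 47/689634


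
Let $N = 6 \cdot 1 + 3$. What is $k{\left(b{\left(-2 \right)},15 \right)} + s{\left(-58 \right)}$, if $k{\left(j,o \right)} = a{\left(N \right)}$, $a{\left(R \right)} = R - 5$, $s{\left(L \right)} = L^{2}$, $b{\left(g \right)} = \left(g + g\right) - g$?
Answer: $3368$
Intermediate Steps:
$N = 9$ ($N = 6 + 3 = 9$)
$b{\left(g \right)} = g$ ($b{\left(g \right)} = 2 g - g = g$)
$a{\left(R \right)} = -5 + R$
$k{\left(j,o \right)} = 4$ ($k{\left(j,o \right)} = -5 + 9 = 4$)
$k{\left(b{\left(-2 \right)},15 \right)} + s{\left(-58 \right)} = 4 + \left(-58\right)^{2} = 4 + 3364 = 3368$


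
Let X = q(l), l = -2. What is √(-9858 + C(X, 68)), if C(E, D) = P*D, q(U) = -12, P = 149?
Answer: √274 ≈ 16.553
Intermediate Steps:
X = -12
C(E, D) = 149*D
√(-9858 + C(X, 68)) = √(-9858 + 149*68) = √(-9858 + 10132) = √274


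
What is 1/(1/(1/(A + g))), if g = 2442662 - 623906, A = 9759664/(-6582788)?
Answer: 1645697/2993118853016 ≈ 5.4983e-7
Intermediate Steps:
A = -2439916/1645697 (A = 9759664*(-1/6582788) = -2439916/1645697 ≈ -1.4826)
g = 1818756
1/(1/(1/(A + g))) = 1/(1/(1/(-2439916/1645697 + 1818756))) = 1/(1/(1/(2993118853016/1645697))) = 1/(1/(1645697/2993118853016)) = 1/(2993118853016/1645697) = 1645697/2993118853016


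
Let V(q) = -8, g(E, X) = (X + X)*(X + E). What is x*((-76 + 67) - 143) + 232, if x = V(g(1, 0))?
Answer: 1448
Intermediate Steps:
g(E, X) = 2*X*(E + X) (g(E, X) = (2*X)*(E + X) = 2*X*(E + X))
x = -8
x*((-76 + 67) - 143) + 232 = -8*((-76 + 67) - 143) + 232 = -8*(-9 - 143) + 232 = -8*(-152) + 232 = 1216 + 232 = 1448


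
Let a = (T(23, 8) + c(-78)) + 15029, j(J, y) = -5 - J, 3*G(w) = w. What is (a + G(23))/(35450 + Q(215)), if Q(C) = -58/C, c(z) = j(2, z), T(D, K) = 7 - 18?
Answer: 2421760/5716269 ≈ 0.42366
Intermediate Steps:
G(w) = w/3
T(D, K) = -11
c(z) = -7 (c(z) = -5 - 1*2 = -5 - 2 = -7)
a = 15011 (a = (-11 - 7) + 15029 = -18 + 15029 = 15011)
(a + G(23))/(35450 + Q(215)) = (15011 + (⅓)*23)/(35450 - 58/215) = (15011 + 23/3)/(35450 - 58*1/215) = 45056/(3*(35450 - 58/215)) = 45056/(3*(7621692/215)) = (45056/3)*(215/7621692) = 2421760/5716269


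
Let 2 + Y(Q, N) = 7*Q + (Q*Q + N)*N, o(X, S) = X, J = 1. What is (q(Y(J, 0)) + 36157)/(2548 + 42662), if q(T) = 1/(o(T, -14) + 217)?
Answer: 1605371/2007324 ≈ 0.79976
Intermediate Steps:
Y(Q, N) = -2 + 7*Q + N*(N + Q²) (Y(Q, N) = -2 + (7*Q + (Q*Q + N)*N) = -2 + (7*Q + (Q² + N)*N) = -2 + (7*Q + (N + Q²)*N) = -2 + (7*Q + N*(N + Q²)) = -2 + 7*Q + N*(N + Q²))
q(T) = 1/(217 + T) (q(T) = 1/(T + 217) = 1/(217 + T))
(q(Y(J, 0)) + 36157)/(2548 + 42662) = (1/(217 + (-2 + 0² + 7*1 + 0*1²)) + 36157)/(2548 + 42662) = (1/(217 + (-2 + 0 + 7 + 0*1)) + 36157)/45210 = (1/(217 + (-2 + 0 + 7 + 0)) + 36157)*(1/45210) = (1/(217 + 5) + 36157)*(1/45210) = (1/222 + 36157)*(1/45210) = (8026855/222)*(1/45210) = 1605371/2007324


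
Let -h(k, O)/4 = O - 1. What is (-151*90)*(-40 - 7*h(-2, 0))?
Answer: 924120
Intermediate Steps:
h(k, O) = 4 - 4*O (h(k, O) = -4*(O - 1) = -4*(-1 + O) = 4 - 4*O)
(-151*90)*(-40 - 7*h(-2, 0)) = (-151*90)*(-40 - 7*(4 - 4*0)) = -13590*(-40 - 7*(4 + 0)) = -13590*(-40 - 7*4) = -13590*(-40 - 28) = -13590*(-68) = 924120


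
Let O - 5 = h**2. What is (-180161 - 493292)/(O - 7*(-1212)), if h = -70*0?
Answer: -673453/8489 ≈ -79.332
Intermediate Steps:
h = 0
O = 5 (O = 5 + 0**2 = 5 + 0 = 5)
(-180161 - 493292)/(O - 7*(-1212)) = (-180161 - 493292)/(5 - 7*(-1212)) = -673453/(5 + 8484) = -673453/8489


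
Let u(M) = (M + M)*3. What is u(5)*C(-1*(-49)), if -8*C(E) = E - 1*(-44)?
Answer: -1395/4 ≈ -348.75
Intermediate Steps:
u(M) = 6*M (u(M) = (2*M)*3 = 6*M)
C(E) = -11/2 - E/8 (C(E) = -(E - 1*(-44))/8 = -(E + 44)/8 = -(44 + E)/8 = -11/2 - E/8)
u(5)*C(-1*(-49)) = (6*5)*(-11/2 - (-1)*(-49)/8) = 30*(-11/2 - ⅛*49) = 30*(-11/2 - 49/8) = 30*(-93/8) = -1395/4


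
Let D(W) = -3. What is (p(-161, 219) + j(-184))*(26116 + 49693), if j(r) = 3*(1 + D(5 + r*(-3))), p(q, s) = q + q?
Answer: -24865352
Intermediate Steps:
p(q, s) = 2*q
j(r) = -6 (j(r) = 3*(1 - 3) = 3*(-2) = -6)
(p(-161, 219) + j(-184))*(26116 + 49693) = (2*(-161) - 6)*(26116 + 49693) = (-322 - 6)*75809 = -328*75809 = -24865352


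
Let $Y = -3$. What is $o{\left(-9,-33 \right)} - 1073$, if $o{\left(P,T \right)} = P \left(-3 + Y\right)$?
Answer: $-1019$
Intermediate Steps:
$o{\left(P,T \right)} = - 6 P$ ($o{\left(P,T \right)} = P \left(-3 - 3\right) = P \left(-6\right) = - 6 P$)
$o{\left(-9,-33 \right)} - 1073 = \left(-6\right) \left(-9\right) - 1073 = 54 - 1073 = -1019$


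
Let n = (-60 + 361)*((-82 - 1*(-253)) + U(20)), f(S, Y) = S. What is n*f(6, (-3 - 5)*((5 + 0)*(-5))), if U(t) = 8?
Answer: 323274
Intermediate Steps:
n = 53879 (n = (-60 + 361)*((-82 - 1*(-253)) + 8) = 301*((-82 + 253) + 8) = 301*(171 + 8) = 301*179 = 53879)
n*f(6, (-3 - 5)*((5 + 0)*(-5))) = 53879*6 = 323274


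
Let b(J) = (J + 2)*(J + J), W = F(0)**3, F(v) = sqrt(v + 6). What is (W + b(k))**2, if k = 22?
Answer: 1115352 + 12672*sqrt(6) ≈ 1.1464e+6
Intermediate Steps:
F(v) = sqrt(6 + v)
W = 6*sqrt(6) (W = (sqrt(6 + 0))**3 = (sqrt(6))**3 = 6*sqrt(6) ≈ 14.697)
b(J) = 2*J*(2 + J) (b(J) = (2 + J)*(2*J) = 2*J*(2 + J))
(W + b(k))**2 = (6*sqrt(6) + 2*22*(2 + 22))**2 = (6*sqrt(6) + 2*22*24)**2 = (6*sqrt(6) + 1056)**2 = (1056 + 6*sqrt(6))**2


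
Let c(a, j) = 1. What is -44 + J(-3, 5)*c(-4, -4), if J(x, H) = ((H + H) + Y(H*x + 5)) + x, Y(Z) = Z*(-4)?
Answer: 3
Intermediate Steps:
Y(Z) = -4*Z
J(x, H) = -20 + x + 2*H - 4*H*x (J(x, H) = ((H + H) - 4*(H*x + 5)) + x = (2*H - 4*(5 + H*x)) + x = (2*H + (-20 - 4*H*x)) + x = (-20 + 2*H - 4*H*x) + x = -20 + x + 2*H - 4*H*x)
-44 + J(-3, 5)*c(-4, -4) = -44 + (-20 - 3 + 2*5 - 4*5*(-3))*1 = -44 + (-20 - 3 + 10 + 60)*1 = -44 + 47*1 = -44 + 47 = 3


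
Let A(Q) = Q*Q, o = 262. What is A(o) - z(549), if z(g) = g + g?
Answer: 67546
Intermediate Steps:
z(g) = 2*g
A(Q) = Q**2
A(o) - z(549) = 262**2 - 2*549 = 68644 - 1*1098 = 68644 - 1098 = 67546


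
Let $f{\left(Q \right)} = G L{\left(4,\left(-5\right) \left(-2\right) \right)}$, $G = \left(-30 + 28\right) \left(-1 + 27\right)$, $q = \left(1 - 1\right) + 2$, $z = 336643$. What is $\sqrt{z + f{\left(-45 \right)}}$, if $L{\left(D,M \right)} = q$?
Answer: $\sqrt{336539} \approx 580.12$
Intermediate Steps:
$q = 2$ ($q = 0 + 2 = 2$)
$L{\left(D,M \right)} = 2$
$G = -52$ ($G = \left(-2\right) 26 = -52$)
$f{\left(Q \right)} = -104$ ($f{\left(Q \right)} = \left(-52\right) 2 = -104$)
$\sqrt{z + f{\left(-45 \right)}} = \sqrt{336643 - 104} = \sqrt{336539}$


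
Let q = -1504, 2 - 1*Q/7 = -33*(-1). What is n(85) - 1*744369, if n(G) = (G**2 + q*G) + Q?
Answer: -865201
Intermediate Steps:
Q = -217 (Q = 14 - (-231)*(-1) = 14 - 7*33 = 14 - 231 = -217)
n(G) = -217 + G**2 - 1504*G (n(G) = (G**2 - 1504*G) - 217 = -217 + G**2 - 1504*G)
n(85) - 1*744369 = (-217 + 85**2 - 1504*85) - 1*744369 = (-217 + 7225 - 127840) - 744369 = -120832 - 744369 = -865201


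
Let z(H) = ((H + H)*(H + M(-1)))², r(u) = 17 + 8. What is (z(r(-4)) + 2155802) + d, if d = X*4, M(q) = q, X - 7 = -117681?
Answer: 3125106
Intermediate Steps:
X = -117674 (X = 7 - 117681 = -117674)
r(u) = 25
d = -470696 (d = -117674*4 = -470696)
z(H) = 4*H²*(-1 + H)² (z(H) = ((H + H)*(H - 1))² = ((2*H)*(-1 + H))² = (2*H*(-1 + H))² = 4*H²*(-1 + H)²)
(z(r(-4)) + 2155802) + d = (4*25²*(-1 + 25)² + 2155802) - 470696 = (4*625*24² + 2155802) - 470696 = (4*625*576 + 2155802) - 470696 = (1440000 + 2155802) - 470696 = 3595802 - 470696 = 3125106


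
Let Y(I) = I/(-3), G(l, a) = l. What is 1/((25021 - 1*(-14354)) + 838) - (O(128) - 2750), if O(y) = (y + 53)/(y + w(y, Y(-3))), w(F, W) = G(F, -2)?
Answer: 28302673703/10294528 ≈ 2749.3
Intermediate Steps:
Y(I) = -I/3 (Y(I) = I*(-1/3) = -I/3)
w(F, W) = F
O(y) = (53 + y)/(2*y) (O(y) = (y + 53)/(y + y) = (53 + y)/((2*y)) = (53 + y)*(1/(2*y)) = (53 + y)/(2*y))
1/((25021 - 1*(-14354)) + 838) - (O(128) - 2750) = 1/((25021 - 1*(-14354)) + 838) - ((1/2)*(53 + 128)/128 - 2750) = 1/((25021 + 14354) + 838) - ((1/2)*(1/128)*181 - 2750) = 1/(39375 + 838) - (181/256 - 2750) = 1/40213 - 1*(-703819/256) = 1/40213 + 703819/256 = 28302673703/10294528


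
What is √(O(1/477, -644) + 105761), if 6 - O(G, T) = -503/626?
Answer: √41447863770/626 ≈ 325.22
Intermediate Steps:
O(G, T) = 4259/626 (O(G, T) = 6 - (-503)/626 = 6 - 1*(-503/626) = 6 + 503/626 = 4259/626)
√(O(1/477, -644) + 105761) = √(4259/626 + 105761) = √(66210645/626) = √41447863770/626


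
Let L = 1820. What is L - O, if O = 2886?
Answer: -1066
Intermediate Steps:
L - O = 1820 - 1*2886 = 1820 - 2886 = -1066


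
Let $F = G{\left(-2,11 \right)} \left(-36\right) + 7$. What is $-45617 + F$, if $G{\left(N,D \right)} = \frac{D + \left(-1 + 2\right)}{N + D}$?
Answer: $-45658$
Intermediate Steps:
$G{\left(N,D \right)} = \frac{1 + D}{D + N}$ ($G{\left(N,D \right)} = \frac{D + 1}{D + N} = \frac{1 + D}{D + N}$)
$F = -41$ ($F = \frac{1 + 11}{11 - 2} \left(-36\right) + 7 = \frac{1}{9} \cdot 12 \left(-36\right) + 7 = \frac{4}{3} \left(-36\right) + 7 = -48 + 7 = -41$)
$-45617 + F = -45617 - 41 = -45658$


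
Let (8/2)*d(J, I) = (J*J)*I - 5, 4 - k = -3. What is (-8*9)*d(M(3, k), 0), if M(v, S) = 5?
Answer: 90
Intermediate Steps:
k = 7 (k = 4 - 1*(-3) = 4 + 3 = 7)
d(J, I) = -5/4 + I*J**2/4 (d(J, I) = ((J*J)*I - 5)/4 = (J**2*I - 5)/4 = (I*J**2 - 5)/4 = (-5 + I*J**2)/4 = -5/4 + I*J**2/4)
(-8*9)*d(M(3, k), 0) = (-8*9)*(-5/4 + (1/4)*0*5**2) = -72*(-5/4 + (1/4)*0*25) = -72*(-5/4 + 0) = -72*(-5/4) = 90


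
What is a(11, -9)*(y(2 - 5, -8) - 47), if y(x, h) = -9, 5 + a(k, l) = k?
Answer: -336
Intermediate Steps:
a(k, l) = -5 + k
a(11, -9)*(y(2 - 5, -8) - 47) = (-5 + 11)*(-9 - 47) = 6*(-56) = -336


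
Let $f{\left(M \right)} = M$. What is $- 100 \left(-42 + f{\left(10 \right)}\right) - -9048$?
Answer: $12248$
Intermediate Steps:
$- 100 \left(-42 + f{\left(10 \right)}\right) - -9048 = - 100 \left(-42 + 10\right) - -9048 = \left(-100\right) \left(-32\right) + 9048 = 3200 + 9048 = 12248$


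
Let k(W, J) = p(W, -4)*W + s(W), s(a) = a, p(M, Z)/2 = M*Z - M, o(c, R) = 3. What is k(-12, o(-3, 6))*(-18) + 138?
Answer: 26274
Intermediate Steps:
p(M, Z) = -2*M + 2*M*Z (p(M, Z) = 2*(M*Z - M) = 2*(-M + M*Z) = -2*M + 2*M*Z)
k(W, J) = W - 10*W² (k(W, J) = (2*W*(-1 - 4))*W + W = (2*W*(-5))*W + W = (-10*W)*W + W = -10*W² + W = W - 10*W²)
k(-12, o(-3, 6))*(-18) + 138 = -12*(1 - 10*(-12))*(-18) + 138 = -12*(1 + 120)*(-18) + 138 = -12*121*(-18) + 138 = -1452*(-18) + 138 = 26136 + 138 = 26274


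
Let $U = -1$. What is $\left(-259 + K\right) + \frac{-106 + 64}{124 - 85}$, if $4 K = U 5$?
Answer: $- \frac{13589}{52} \approx -261.33$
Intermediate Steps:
$K = - \frac{5}{4}$ ($K = \frac{\left(-1\right) 5}{4} = \frac{1}{4} \left(-5\right) = - \frac{5}{4} \approx -1.25$)
$\left(-259 + K\right) + \frac{-106 + 64}{124 - 85} = \left(-259 - \frac{5}{4}\right) + \frac{-106 + 64}{124 - 85} = - \frac{1041}{4} - \frac{42}{39} = - \frac{1041}{4} - \frac{14}{13} = - \frac{13589}{52}$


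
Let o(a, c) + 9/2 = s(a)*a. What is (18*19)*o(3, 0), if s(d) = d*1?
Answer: 1539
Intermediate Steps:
s(d) = d
o(a, c) = -9/2 + a**2 (o(a, c) = -9/2 + a*a = -9/2 + a**2)
(18*19)*o(3, 0) = (18*19)*(-9/2 + 3**2) = 342*(-9/2 + 9) = 342*(9/2) = 1539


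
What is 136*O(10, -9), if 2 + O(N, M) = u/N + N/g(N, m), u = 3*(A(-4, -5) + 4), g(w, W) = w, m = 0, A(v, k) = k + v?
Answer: -340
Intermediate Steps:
u = -15 (u = 3*((-5 - 4) + 4) = 3*(-9 + 4) = 3*(-5) = -15)
O(N, M) = -1 - 15/N (O(N, M) = -2 + (-15/N + N/N) = -2 + (-15/N + 1) = -2 + (1 - 15/N) = -1 - 15/N)
136*O(10, -9) = 136*((-15 - 1*10)/10) = 136*((-15 - 10)/10) = 136*((⅒)*(-25)) = 136*(-5/2) = -340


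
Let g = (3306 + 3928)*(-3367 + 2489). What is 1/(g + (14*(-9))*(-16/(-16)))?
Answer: -1/6351578 ≈ -1.5744e-7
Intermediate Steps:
g = -6351452 (g = 7234*(-878) = -6351452)
1/(g + (14*(-9))*(-16/(-16))) = 1/(-6351452 + (14*(-9))*(-16/(-16))) = 1/(-6351452 - (-2016)*(-1)/16) = 1/(-6351452 - 126*1) = 1/(-6351452 - 126) = 1/(-6351578) = -1/6351578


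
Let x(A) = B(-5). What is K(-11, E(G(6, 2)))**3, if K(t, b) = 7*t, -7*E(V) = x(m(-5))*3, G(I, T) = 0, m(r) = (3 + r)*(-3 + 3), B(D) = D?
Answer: -456533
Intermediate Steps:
m(r) = 0 (m(r) = (3 + r)*0 = 0)
x(A) = -5
E(V) = 15/7 (E(V) = -(-5)*3/7 = -1/7*(-15) = 15/7)
K(-11, E(G(6, 2)))**3 = (7*(-11))**3 = (-77)**3 = -456533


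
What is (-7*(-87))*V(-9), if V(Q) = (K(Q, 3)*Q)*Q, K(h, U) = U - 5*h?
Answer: 2367792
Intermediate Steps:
V(Q) = Q**2*(3 - 5*Q) (V(Q) = ((3 - 5*Q)*Q)*Q = (Q*(3 - 5*Q))*Q = Q**2*(3 - 5*Q))
(-7*(-87))*V(-9) = (-7*(-87))*((-9)**2*(3 - 5*(-9))) = 609*(81*(3 + 45)) = 609*(81*48) = 609*3888 = 2367792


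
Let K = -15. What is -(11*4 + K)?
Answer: -29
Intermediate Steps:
-(11*4 + K) = -(11*4 - 15) = -(44 - 15) = -1*29 = -29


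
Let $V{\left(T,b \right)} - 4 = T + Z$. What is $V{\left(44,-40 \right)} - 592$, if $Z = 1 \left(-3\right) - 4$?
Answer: $-551$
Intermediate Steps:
$Z = -7$ ($Z = -3 - 4 = -7$)
$V{\left(T,b \right)} = -3 + T$ ($V{\left(T,b \right)} = 4 + \left(T - 7\right) = 4 + \left(-7 + T\right) = -3 + T$)
$V{\left(44,-40 \right)} - 592 = \left(-3 + 44\right) - 592 = 41 - 592 = -551$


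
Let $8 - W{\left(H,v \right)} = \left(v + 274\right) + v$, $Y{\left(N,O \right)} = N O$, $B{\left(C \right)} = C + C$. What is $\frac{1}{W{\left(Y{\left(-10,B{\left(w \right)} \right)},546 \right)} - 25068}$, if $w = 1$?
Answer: $- \frac{1}{26426} \approx -3.7841 \cdot 10^{-5}$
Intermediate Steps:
$B{\left(C \right)} = 2 C$
$W{\left(H,v \right)} = -266 - 2 v$ ($W{\left(H,v \right)} = 8 - \left(\left(v + 274\right) + v\right) = 8 - \left(\left(274 + v\right) + v\right) = 8 - \left(274 + 2 v\right) = -266 - 2 v$)
$\frac{1}{W{\left(Y{\left(-10,B{\left(w \right)} \right)},546 \right)} - 25068} = \frac{1}{\left(-266 - 1092\right) - 25068} = \frac{1}{-1358 - 25068} = \frac{1}{-26426} = - \frac{1}{26426}$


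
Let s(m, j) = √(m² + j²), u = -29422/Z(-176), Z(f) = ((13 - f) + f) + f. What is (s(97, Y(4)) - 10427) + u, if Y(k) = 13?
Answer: -1670179/163 + √9578 ≈ -10149.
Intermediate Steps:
Z(f) = 13 + f
u = 29422/163 (u = -29422/(13 - 176) = -29422/(-163) = -29422*(-1/163) = 29422/163 ≈ 180.50)
s(m, j) = √(j² + m²)
(s(97, Y(4)) - 10427) + u = (√(13² + 97²) - 10427) + 29422/163 = (√(169 + 9409) - 10427) + 29422/163 = (√9578 - 10427) + 29422/163 = (-10427 + √9578) + 29422/163 = -1670179/163 + √9578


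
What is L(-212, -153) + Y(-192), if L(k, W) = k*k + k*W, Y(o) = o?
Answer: 77188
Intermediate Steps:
L(k, W) = k² + W*k
L(-212, -153) + Y(-192) = -212*(-153 - 212) - 192 = -212*(-365) - 192 = 77380 - 192 = 77188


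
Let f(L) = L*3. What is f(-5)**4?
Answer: 50625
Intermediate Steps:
f(L) = 3*L
f(-5)**4 = (3*(-5))**4 = (-15)**4 = 50625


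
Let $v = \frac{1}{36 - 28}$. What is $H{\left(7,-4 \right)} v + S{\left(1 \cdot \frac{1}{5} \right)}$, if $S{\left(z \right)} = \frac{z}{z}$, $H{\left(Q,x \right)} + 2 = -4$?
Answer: $\frac{1}{4} \approx 0.25$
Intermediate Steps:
$H{\left(Q,x \right)} = -6$ ($H{\left(Q,x \right)} = -2 - 4 = -6$)
$S{\left(z \right)} = 1$
$v = \frac{1}{8} \approx 0.125$
$H{\left(7,-4 \right)} v + S{\left(1 \cdot \frac{1}{5} \right)} = \left(-6\right) \frac{1}{8} + 1 = - \frac{3}{4} + 1 = \frac{1}{4}$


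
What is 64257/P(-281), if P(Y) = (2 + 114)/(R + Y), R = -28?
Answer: -19855413/116 ≈ -1.7117e+5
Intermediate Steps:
P(Y) = 116/(-28 + Y) (P(Y) = (2 + 114)/(-28 + Y) = 116/(-28 + Y))
64257/P(-281) = 64257/((116/(-28 - 281))) = 64257/((116/(-309))) = 64257/((116*(-1/309))) = 64257/(-116/309) = 64257*(-309/116) = -19855413/116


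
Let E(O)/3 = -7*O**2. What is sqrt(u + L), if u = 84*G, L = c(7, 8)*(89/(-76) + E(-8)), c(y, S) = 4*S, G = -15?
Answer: 2*I*sqrt(3998569)/19 ≈ 210.49*I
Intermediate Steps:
E(O) = -21*O**2 (E(O) = 3*(-7*O**2) = -21*O**2)
L = -817864/19 (L = (4*8)*(89/(-76) - 21*(-8)**2) = 32*(89*(-1/76) - 21*64) = 32*(-89/76 - 1344) = 32*(-102233/76) = -817864/19 ≈ -43046.)
u = -1260 (u = 84*(-15) = -1260)
sqrt(u + L) = sqrt(-1260 - 817864/19) = sqrt(-841804/19) = 2*I*sqrt(3998569)/19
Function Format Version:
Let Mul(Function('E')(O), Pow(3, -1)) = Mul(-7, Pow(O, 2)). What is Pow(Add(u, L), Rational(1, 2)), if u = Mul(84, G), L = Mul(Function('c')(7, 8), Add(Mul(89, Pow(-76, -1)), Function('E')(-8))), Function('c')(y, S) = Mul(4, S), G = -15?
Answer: Mul(Rational(2, 19), I, Pow(3998569, Rational(1, 2))) ≈ Mul(210.49, I)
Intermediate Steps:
Function('E')(O) = Mul(-21, Pow(O, 2)) (Function('E')(O) = Mul(3, Mul(-7, Pow(O, 2))) = Mul(-21, Pow(O, 2)))
L = Rational(-817864, 19) (L = Mul(Mul(4, 8), Add(Mul(89, Pow(-76, -1)), Mul(-21, Pow(-8, 2)))) = Mul(32, Add(Mul(89, Rational(-1, 76)), Mul(-21, 64))) = Mul(32, Add(Rational(-89, 76), -1344)) = Mul(32, Rational(-102233, 76)) = Rational(-817864, 19) ≈ -43046.)
u = -1260 (u = Mul(84, -15) = -1260)
Pow(Add(u, L), Rational(1, 2)) = Pow(Add(-1260, Rational(-817864, 19)), Rational(1, 2)) = Pow(Rational(-841804, 19), Rational(1, 2)) = Mul(Rational(2, 19), I, Pow(3998569, Rational(1, 2)))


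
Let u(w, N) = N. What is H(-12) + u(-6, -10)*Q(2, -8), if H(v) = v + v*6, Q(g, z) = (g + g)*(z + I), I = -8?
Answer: 556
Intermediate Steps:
Q(g, z) = 2*g*(-8 + z) (Q(g, z) = (g + g)*(z - 8) = (2*g)*(-8 + z) = 2*g*(-8 + z))
H(v) = 7*v (H(v) = v + 6*v = 7*v)
H(-12) + u(-6, -10)*Q(2, -8) = 7*(-12) - 20*2*(-8 - 8) = -84 - 20*2*(-16) = -84 - 10*(-64) = -84 + 640 = 556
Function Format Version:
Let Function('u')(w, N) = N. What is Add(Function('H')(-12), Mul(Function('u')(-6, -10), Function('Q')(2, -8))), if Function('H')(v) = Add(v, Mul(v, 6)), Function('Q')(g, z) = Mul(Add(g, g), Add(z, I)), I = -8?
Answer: 556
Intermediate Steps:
Function('Q')(g, z) = Mul(2, g, Add(-8, z)) (Function('Q')(g, z) = Mul(Add(g, g), Add(z, -8)) = Mul(Mul(2, g), Add(-8, z)) = Mul(2, g, Add(-8, z)))
Function('H')(v) = Mul(7, v) (Function('H')(v) = Add(v, Mul(6, v)) = Mul(7, v))
Add(Function('H')(-12), Mul(Function('u')(-6, -10), Function('Q')(2, -8))) = Add(Mul(7, -12), Mul(-10, Mul(2, 2, Add(-8, -8)))) = Add(-84, Mul(-10, Mul(2, 2, -16))) = Add(-84, Mul(-10, -64)) = Add(-84, 640) = 556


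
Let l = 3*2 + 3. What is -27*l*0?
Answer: 0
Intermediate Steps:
l = 9 (l = 6 + 3 = 9)
-27*l*0 = -27*9*0 = -243*0 = 0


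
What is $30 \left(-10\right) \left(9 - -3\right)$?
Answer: $-3600$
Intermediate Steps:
$30 \left(-10\right) \left(9 - -3\right) = - 300 \left(9 + 3\right) = \left(-300\right) 12 = -3600$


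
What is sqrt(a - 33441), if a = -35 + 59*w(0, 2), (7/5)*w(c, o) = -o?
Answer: I*sqrt(1644454)/7 ≈ 183.19*I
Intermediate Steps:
w(c, o) = -5*o/7 (w(c, o) = 5*(-o)/7 = -5*o/7)
a = -835/7 (a = -35 + 59*(-5/7*2) = -35 + 59*(-10/7) = -35 - 590/7 = -835/7 ≈ -119.29)
sqrt(a - 33441) = sqrt(-835/7 - 33441) = sqrt(-234922/7) = I*sqrt(1644454)/7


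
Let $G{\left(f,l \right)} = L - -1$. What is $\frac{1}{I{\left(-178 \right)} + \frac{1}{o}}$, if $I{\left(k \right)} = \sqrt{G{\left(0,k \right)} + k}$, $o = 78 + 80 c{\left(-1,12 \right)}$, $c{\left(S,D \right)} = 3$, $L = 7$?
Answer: $\frac{318}{17191081} - \frac{101124 i \sqrt{170}}{17191081} \approx 1.8498 \cdot 10^{-5} - 0.076697 i$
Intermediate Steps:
$o = 318$ ($o = 78 + 80 \cdot 3 = 78 + 240 = 318$)
$G{\left(f,l \right)} = 8$ ($G{\left(f,l \right)} = 7 - -1 = 7 + 1 = 8$)
$I{\left(k \right)} = \sqrt{8 + k}$
$\frac{1}{I{\left(-178 \right)} + \frac{1}{o}} = \frac{1}{\sqrt{8 - 178} + \frac{1}{318}} = \frac{1}{\sqrt{-170} + \frac{1}{318}} = \frac{1}{i \sqrt{170} + \frac{1}{318}} = \frac{1}{\frac{1}{318} + i \sqrt{170}}$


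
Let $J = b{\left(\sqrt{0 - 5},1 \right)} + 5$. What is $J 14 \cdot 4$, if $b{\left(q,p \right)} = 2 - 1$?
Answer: $336$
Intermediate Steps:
$b{\left(q,p \right)} = 1$ ($b{\left(q,p \right)} = 2 - 1 = 1$)
$J = 6$ ($J = 1 + 5 = 6$)
$J 14 \cdot 4 = 6 \cdot 14 \cdot 4 = 84 \cdot 4 = 336$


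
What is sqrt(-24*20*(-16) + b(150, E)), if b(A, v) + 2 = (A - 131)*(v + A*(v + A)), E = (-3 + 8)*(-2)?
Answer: 2*sqrt(101622) ≈ 637.56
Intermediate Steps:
E = -10 (E = 5*(-2) = -10)
b(A, v) = -2 + (-131 + A)*(v + A*(A + v)) (b(A, v) = -2 + (A - 131)*(v + A*(v + A)) = -2 + (-131 + A)*(v + A*(A + v)))
sqrt(-24*20*(-16) + b(150, E)) = sqrt(-24*20*(-16) + (-2 + 150**3 - 131*(-10) - 131*150**2 - 10*150**2 - 130*150*(-10))) = sqrt(-480*(-16) + (-2 + 3375000 + 1310 - 131*22500 - 10*22500 + 195000)) = sqrt(7680 + (-2 + 3375000 + 1310 - 2947500 - 225000 + 195000)) = sqrt(7680 + 398808) = sqrt(406488) = 2*sqrt(101622)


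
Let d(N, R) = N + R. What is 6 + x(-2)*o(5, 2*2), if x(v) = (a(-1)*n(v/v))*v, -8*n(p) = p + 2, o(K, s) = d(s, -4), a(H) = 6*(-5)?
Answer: 6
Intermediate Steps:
a(H) = -30
o(K, s) = -4 + s (o(K, s) = s - 4 = -4 + s)
n(p) = -1/4 - p/8 (n(p) = -(p + 2)/8 = -(2 + p)/8 = -1/4 - p/8)
x(v) = 45*v/4 (x(v) = (-30*(-1/4 - v/(8*v)))*v = (-30*(-1/4 - 1/8*1))*v = (-30*(-1/4 - 1/8))*v = (-30*(-3/8))*v = 45*v/4)
6 + x(-2)*o(5, 2*2) = 6 + ((45/4)*(-2))*(-4 + 2*2) = 6 - 45*(-4 + 4)/2 = 6 - 45/2*0 = 6 + 0 = 6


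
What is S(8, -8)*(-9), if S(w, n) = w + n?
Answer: 0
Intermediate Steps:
S(w, n) = n + w
S(8, -8)*(-9) = (-8 + 8)*(-9) = 0*(-9) = 0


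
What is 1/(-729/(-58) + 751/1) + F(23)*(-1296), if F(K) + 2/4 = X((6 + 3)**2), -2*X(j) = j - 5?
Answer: 2209744210/44287 ≈ 49896.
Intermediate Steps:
X(j) = 5/2 - j/2 (X(j) = -(j - 5)/2 = -(-5 + j)/2 = 5/2 - j/2)
F(K) = -77/2 (F(K) = -1/2 + (5/2 - (6 + 3)**2/2) = -1/2 + (5/2 - 1/2*9**2) = -1/2 + (5/2 - 1/2*81) = -1/2 + (5/2 - 81/2) = -1/2 - 38 = -77/2)
1/(-729/(-58) + 751/1) + F(23)*(-1296) = 1/(-729/(-58) + 751/1) - 77/2*(-1296) = 1/(-729*(-1/58) + 751*1) + 49896 = 1/(729/58 + 751) + 49896 = 1/(44287/58) + 49896 = 58/44287 + 49896 = 2209744210/44287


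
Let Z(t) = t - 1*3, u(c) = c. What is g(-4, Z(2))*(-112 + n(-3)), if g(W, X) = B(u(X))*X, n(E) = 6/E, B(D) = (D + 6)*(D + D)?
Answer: -1140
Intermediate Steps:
B(D) = 2*D*(6 + D) (B(D) = (6 + D)*(2*D) = 2*D*(6 + D))
Z(t) = -3 + t (Z(t) = t - 3 = -3 + t)
g(W, X) = 2*X**2*(6 + X) (g(W, X) = (2*X*(6 + X))*X = 2*X**2*(6 + X))
g(-4, Z(2))*(-112 + n(-3)) = (2*(-3 + 2)**2*(6 + (-3 + 2)))*(-112 + 6/(-3)) = (2*(-1)**2*(6 - 1))*(-112 + 6*(-1/3)) = (2*1*5)*(-112 - 2) = 10*(-114) = -1140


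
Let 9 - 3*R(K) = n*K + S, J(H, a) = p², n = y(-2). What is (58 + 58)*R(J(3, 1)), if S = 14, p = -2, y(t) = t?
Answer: 116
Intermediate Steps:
n = -2
J(H, a) = 4 (J(H, a) = (-2)² = 4)
R(K) = -5/3 + 2*K/3 (R(K) = 3 - (-2*K + 14)/3 = 3 - (14 - 2*K)/3 = 3 + (-14/3 + 2*K/3) = -5/3 + 2*K/3)
(58 + 58)*R(J(3, 1)) = (58 + 58)*(-5/3 + (⅔)*4) = 116*(-5/3 + 8/3) = 116*1 = 116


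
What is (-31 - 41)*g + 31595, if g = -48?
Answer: 35051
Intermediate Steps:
(-31 - 41)*g + 31595 = (-31 - 41)*(-48) + 31595 = -72*(-48) + 31595 = 3456 + 31595 = 35051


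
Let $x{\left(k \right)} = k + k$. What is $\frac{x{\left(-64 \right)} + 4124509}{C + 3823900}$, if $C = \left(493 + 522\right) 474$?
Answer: $\frac{4124381}{4305010} \approx 0.95804$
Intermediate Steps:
$x{\left(k \right)} = 2 k$
$C = 481110$ ($C = 1015 \cdot 474 = 481110$)
$\frac{x{\left(-64 \right)} + 4124509}{C + 3823900} = \frac{2 \left(-64\right) + 4124509}{481110 + 3823900} = \frac{-128 + 4124509}{4305010} = 4124381 \cdot \frac{1}{4305010} = \frac{4124381}{4305010}$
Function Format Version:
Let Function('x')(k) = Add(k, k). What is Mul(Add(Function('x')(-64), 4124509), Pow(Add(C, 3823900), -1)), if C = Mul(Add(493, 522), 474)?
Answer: Rational(4124381, 4305010) ≈ 0.95804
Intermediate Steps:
Function('x')(k) = Mul(2, k)
C = 481110 (C = Mul(1015, 474) = 481110)
Mul(Add(Function('x')(-64), 4124509), Pow(Add(C, 3823900), -1)) = Mul(Add(Mul(2, -64), 4124509), Pow(Add(481110, 3823900), -1)) = Mul(Add(-128, 4124509), Pow(4305010, -1)) = Mul(4124381, Rational(1, 4305010)) = Rational(4124381, 4305010)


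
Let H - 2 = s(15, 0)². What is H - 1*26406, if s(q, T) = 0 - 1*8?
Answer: -26340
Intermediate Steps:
s(q, T) = -8 (s(q, T) = 0 - 8 = -8)
H = 66 (H = 2 + (-8)² = 2 + 64 = 66)
H - 1*26406 = 66 - 1*26406 = 66 - 26406 = -26340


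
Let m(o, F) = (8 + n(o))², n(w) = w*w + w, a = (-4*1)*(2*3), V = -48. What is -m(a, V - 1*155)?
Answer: -313600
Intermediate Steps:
a = -24 (a = -4*6 = -24)
n(w) = w + w² (n(w) = w² + w = w + w²)
m(o, F) = (8 + o*(1 + o))²
-m(a, V - 1*155) = -(8 - 24*(1 - 24))² = -(8 - 24*(-23))² = -(8 + 552)² = -1*560² = -1*313600 = -313600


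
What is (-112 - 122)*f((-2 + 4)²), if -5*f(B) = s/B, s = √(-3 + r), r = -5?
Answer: 117*I*√2/5 ≈ 33.093*I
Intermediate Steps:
s = 2*I*√2 (s = √(-3 - 5) = √(-8) = 2*I*√2 ≈ 2.8284*I)
f(B) = -2*I*√2/(5*B)
(-112 - 122)*f((-2 + 4)²) = (-112 - 122)*(-2*I*√2/(5*((-2 + 4)²))) = -(-468)*I*√2/(5*(2²)) = -(-468)*I*√2/(5*4) = -(-117)*I*√2/5 = 117*I*√2/5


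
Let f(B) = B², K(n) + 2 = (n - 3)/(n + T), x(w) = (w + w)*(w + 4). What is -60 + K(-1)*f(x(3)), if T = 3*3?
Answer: -4470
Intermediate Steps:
T = 9
x(w) = 2*w*(4 + w) (x(w) = (2*w)*(4 + w) = 2*w*(4 + w))
K(n) = -2 + (-3 + n)/(9 + n) (K(n) = -2 + (n - 3)/(n + 9) = -2 + (-3 + n)/(9 + n))
-60 + K(-1)*f(x(3)) = -60 + ((-21 - 1*(-1))/(9 - 1))*(2*3*(4 + 3))² = -60 + ((-21 + 1)/8)*(2*3*7)² = -60 + ((⅛)*(-20))*42² = -60 - 5/2*1764 = -60 - 4410 = -4470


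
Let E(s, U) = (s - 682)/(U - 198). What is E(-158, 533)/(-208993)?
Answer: 168/14002531 ≈ 1.1998e-5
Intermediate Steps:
E(s, U) = (-682 + s)/(-198 + U)
E(-158, 533)/(-208993) = ((-682 - 158)/(-198 + 533))/(-208993) = (-840/335)*(-1/208993) = ((1/335)*(-840))*(-1/208993) = -168/67*(-1/208993) = 168/14002531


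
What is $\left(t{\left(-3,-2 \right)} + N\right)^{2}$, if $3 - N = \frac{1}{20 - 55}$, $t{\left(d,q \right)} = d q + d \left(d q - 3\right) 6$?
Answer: $\frac{2477476}{1225} \approx 2022.4$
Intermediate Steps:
$t{\left(d,q \right)} = d q + 6 d \left(-3 + d q\right)$ ($t{\left(d,q \right)} = d q + d \left(-3 + d q\right) 6 = d q + 6 d \left(-3 + d q\right)$)
$N = \frac{106}{35}$ ($N = 3 - \frac{1}{20 - 55} = 3 - \frac{1}{-35} = 3 - - \frac{1}{35} = 3 + \frac{1}{35} = \frac{106}{35} \approx 3.0286$)
$\left(t{\left(-3,-2 \right)} + N\right)^{2} = \left(- 3 \left(-18 - 2 + 6 \left(-3\right) \left(-2\right)\right) + \frac{106}{35}\right)^{2} = \left(- 3 \left(-18 - 2 + 36\right) + \frac{106}{35}\right)^{2} = \left(\left(-3\right) 16 + \frac{106}{35}\right)^{2} = \left(-48 + \frac{106}{35}\right)^{2} = \left(- \frac{1574}{35}\right)^{2} = \frac{2477476}{1225}$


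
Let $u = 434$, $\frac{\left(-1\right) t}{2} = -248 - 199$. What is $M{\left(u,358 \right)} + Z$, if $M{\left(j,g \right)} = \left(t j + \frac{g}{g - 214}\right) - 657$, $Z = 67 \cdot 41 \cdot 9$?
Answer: $\frac{29668643}{72} \approx 4.1206 \cdot 10^{5}$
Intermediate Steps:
$t = 894$ ($t = - 2 \left(-248 - 199\right) = \left(-2\right) \left(-447\right) = 894$)
$Z = 24723$ ($Z = 2747 \cdot 9 = 24723$)
$M{\left(j,g \right)} = -657 + 894 j + \frac{g}{-214 + g}$ ($M{\left(j,g \right)} = \left(894 j + \frac{g}{g - 214}\right) - 657 = \left(894 j + \frac{g}{-214 + g}\right) - 657 = -657 + 894 j + \frac{g}{-214 + g}$)
$M{\left(u,358 \right)} + Z = \frac{2 \left(70299 - 41515572 - 117424 + 447 \cdot 358 \cdot 434\right)}{-214 + 358} + 24723 = \frac{2 \left(70299 - 41515572 - 117424 + 69451284\right)}{144} + 24723 = 2 \cdot \frac{1}{144} \cdot 27888587 + 24723 = \frac{27888587}{72} + 24723 = \frac{29668643}{72}$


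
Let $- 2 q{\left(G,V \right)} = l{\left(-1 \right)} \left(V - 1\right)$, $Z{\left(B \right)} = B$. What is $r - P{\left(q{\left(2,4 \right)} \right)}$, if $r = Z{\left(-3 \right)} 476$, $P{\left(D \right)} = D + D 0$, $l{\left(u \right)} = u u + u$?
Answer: $-1428$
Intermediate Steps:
$l{\left(u \right)} = u + u^{2}$ ($l{\left(u \right)} = u^{2} + u = u + u^{2}$)
$q{\left(G,V \right)} = 0$ ($q{\left(G,V \right)} = - \frac{- (1 - 1) \left(V - 1\right)}{2} = - \frac{\left(-1\right) 0 \left(-1 + V\right)}{2} = - \frac{0 \left(-1 + V\right)}{2} = \left(- \frac{1}{2}\right) 0 = 0$)
$P{\left(D \right)} = D$ ($P{\left(D \right)} = D + 0 = D$)
$r = -1428$ ($r = \left(-3\right) 476 = -1428$)
$r - P{\left(q{\left(2,4 \right)} \right)} = -1428 - 0 = -1428 + 0 = -1428$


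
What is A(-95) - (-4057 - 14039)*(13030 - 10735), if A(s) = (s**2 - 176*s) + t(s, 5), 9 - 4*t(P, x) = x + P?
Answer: 166224359/4 ≈ 4.1556e+7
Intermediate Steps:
t(P, x) = 9/4 - P/4 - x/4 (t(P, x) = 9/4 - (x + P)/4 = 9/4 - (P + x)/4 = 9/4 + (-P/4 - x/4) = 9/4 - P/4 - x/4)
A(s) = 1 + s**2 - 705*s/4 (A(s) = (s**2 - 176*s) + (9/4 - s/4 - 1/4*5) = (s**2 - 176*s) + (9/4 - s/4 - 5/4) = (s**2 - 176*s) + (1 - s/4) = 1 + s**2 - 705*s/4)
A(-95) - (-4057 - 14039)*(13030 - 10735) = (1 + (-95)**2 - 705/4*(-95)) - (-4057 - 14039)*(13030 - 10735) = (1 + 9025 + 66975/4) - (-18096)*2295 = 103079/4 - 1*(-41530320) = 103079/4 + 41530320 = 166224359/4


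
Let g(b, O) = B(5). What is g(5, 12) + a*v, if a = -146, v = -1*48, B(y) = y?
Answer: 7013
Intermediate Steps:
v = -48
g(b, O) = 5
g(5, 12) + a*v = 5 - 146*(-48) = 5 + 7008 = 7013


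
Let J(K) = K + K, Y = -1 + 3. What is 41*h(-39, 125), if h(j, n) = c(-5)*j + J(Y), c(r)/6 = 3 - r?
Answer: -76588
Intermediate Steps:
c(r) = 18 - 6*r (c(r) = 6*(3 - r) = 18 - 6*r)
Y = 2
J(K) = 2*K
h(j, n) = 4 + 48*j (h(j, n) = (18 - 6*(-5))*j + 2*2 = (18 + 30)*j + 4 = 48*j + 4 = 4 + 48*j)
41*h(-39, 125) = 41*(4 + 48*(-39)) = 41*(4 - 1872) = 41*(-1868) = -76588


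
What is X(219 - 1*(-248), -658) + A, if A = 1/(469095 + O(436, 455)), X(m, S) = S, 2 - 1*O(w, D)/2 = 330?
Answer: -308232861/468439 ≈ -658.00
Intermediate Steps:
O(w, D) = -656 (O(w, D) = 4 - 2*330 = 4 - 660 = -656)
A = 1/468439 (A = 1/(469095 - 656) = 1/468439 ≈ 2.1348e-6)
X(219 - 1*(-248), -658) + A = -658 + 1/468439 = -308232861/468439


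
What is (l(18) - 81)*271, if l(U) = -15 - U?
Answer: -30894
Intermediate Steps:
(l(18) - 81)*271 = ((-15 - 1*18) - 81)*271 = ((-15 - 18) - 81)*271 = (-33 - 81)*271 = -114*271 = -30894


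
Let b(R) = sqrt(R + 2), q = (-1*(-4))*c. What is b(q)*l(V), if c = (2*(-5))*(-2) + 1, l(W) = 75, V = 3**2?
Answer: 75*sqrt(86) ≈ 695.52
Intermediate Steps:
V = 9
c = 21 (c = -10*(-2) + 1 = 20 + 1 = 21)
q = 84 (q = -1*(-4)*21 = 4*21 = 84)
b(R) = sqrt(2 + R)
b(q)*l(V) = sqrt(2 + 84)*75 = sqrt(86)*75 = 75*sqrt(86)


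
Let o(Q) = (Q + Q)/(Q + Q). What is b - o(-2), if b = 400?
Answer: 399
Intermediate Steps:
o(Q) = 1 (o(Q) = (2*Q)/((2*Q)) = (2*Q)*(1/(2*Q)) = 1)
b - o(-2) = 400 - 1*1 = 400 - 1 = 399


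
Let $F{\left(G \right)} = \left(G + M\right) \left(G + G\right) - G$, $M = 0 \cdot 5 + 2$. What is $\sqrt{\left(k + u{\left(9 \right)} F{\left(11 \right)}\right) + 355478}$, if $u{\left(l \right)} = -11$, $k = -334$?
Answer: $\sqrt{352119} \approx 593.4$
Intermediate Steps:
$M = 2$ ($M = 0 + 2 = 2$)
$F{\left(G \right)} = - G + 2 G \left(2 + G\right)$ ($F{\left(G \right)} = \left(G + 2\right) \left(G + G\right) - G = \left(2 + G\right) 2 G - G = 2 G \left(2 + G\right) - G = - G + 2 G \left(2 + G\right)$)
$\sqrt{\left(k + u{\left(9 \right)} F{\left(11 \right)}\right) + 355478} = \sqrt{\left(-334 - 11 \cdot 11 \left(3 + 2 \cdot 11\right)\right) + 355478} = \sqrt{\left(-334 - 11 \cdot 11 \left(3 + 22\right)\right) + 355478} = \sqrt{\left(-334 - 11 \cdot 11 \cdot 25\right) + 355478} = \sqrt{\left(-334 - 3025\right) + 355478} = \sqrt{-3359 + 355478} = \sqrt{352119}$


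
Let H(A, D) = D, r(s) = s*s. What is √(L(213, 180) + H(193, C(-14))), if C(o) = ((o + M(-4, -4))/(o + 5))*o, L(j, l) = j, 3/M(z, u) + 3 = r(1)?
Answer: 10*√17/3 ≈ 13.744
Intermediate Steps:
r(s) = s²
M(z, u) = -3/2 (M(z, u) = 3/(-3 + 1²) = 3/(-3 + 1) = 3/(-2) = 3*(-½) = -3/2)
C(o) = o*(-3/2 + o)/(5 + o) (C(o) = ((o - 3/2)/(o + 5))*o = ((-3/2 + o)/(5 + o))*o = o*(-3/2 + o)/(5 + o))
√(L(213, 180) + H(193, C(-14))) = √(213 + (½)*(-14)*(-3 + 2*(-14))/(5 - 14)) = √(213 + (½)*(-14)*(-3 - 28)/(-9)) = √(213 + (½)*(-14)*(-⅑)*(-31)) = √(213 - 217/9) = √(1700/9) = 10*√17/3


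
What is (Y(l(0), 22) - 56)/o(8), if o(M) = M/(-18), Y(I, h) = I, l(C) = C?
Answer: 126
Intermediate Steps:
o(M) = -M/18 (o(M) = M*(-1/18) = -M/18)
(Y(l(0), 22) - 56)/o(8) = (0 - 56)/((-1/18*8)) = -56/(-4/9) = -9/4*(-56) = 126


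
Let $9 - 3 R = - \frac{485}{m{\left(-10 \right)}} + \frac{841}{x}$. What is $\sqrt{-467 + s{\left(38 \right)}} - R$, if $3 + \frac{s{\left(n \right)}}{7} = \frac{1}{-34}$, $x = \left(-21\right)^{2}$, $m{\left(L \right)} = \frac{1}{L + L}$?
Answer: $\frac{4274572}{1323} + \frac{i \sqrt{564366}}{34} \approx 3231.0 + 22.095 i$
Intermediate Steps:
$m{\left(L \right)} = \frac{1}{2 L}$
$x = 441$
$s{\left(n \right)} = - \frac{721}{34}$ ($s{\left(n \right)} = -21 + \frac{7}{-34} = -21 + 7 \left(- \frac{1}{34}\right) = -21 - \frac{7}{34} = - \frac{721}{34}$)
$R = - \frac{4274572}{1323}$ ($R = 3 - \frac{- \frac{485}{\frac{1}{2} \frac{1}{-10}} + \frac{841}{441}}{3} = 3 - \frac{- \frac{485}{\frac{1}{2} \left(- \frac{1}{10}\right)} + 841 \cdot \frac{1}{441}}{3} = 3 - \frac{- \frac{485}{- \frac{1}{20}} + \frac{841}{441}}{3} = 3 - \frac{\left(-485\right) \left(-20\right) + \frac{841}{441}}{3} = 3 - \frac{9700 + \frac{841}{441}}{3} = 3 - \frac{4278541}{1323} = - \frac{4274572}{1323} \approx -3231.0$)
$\sqrt{-467 + s{\left(38 \right)}} - R = \sqrt{-467 - \frac{721}{34}} - - \frac{4274572}{1323} = \sqrt{- \frac{16599}{34}} + \frac{4274572}{1323} = \frac{i \sqrt{564366}}{34} + \frac{4274572}{1323} = \frac{4274572}{1323} + \frac{i \sqrt{564366}}{34}$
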